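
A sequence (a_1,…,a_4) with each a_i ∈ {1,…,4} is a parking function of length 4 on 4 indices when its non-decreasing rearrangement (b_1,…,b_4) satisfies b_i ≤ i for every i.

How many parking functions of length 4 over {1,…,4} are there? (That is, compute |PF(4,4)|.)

125

|PF(4,4)| = (5−4)·5^(4−1) = 1·125 = 125 [KW]
One tuple (1,3,1,4) → sorted (1,1,3,4): b_i ≤ i ∀i, a PF.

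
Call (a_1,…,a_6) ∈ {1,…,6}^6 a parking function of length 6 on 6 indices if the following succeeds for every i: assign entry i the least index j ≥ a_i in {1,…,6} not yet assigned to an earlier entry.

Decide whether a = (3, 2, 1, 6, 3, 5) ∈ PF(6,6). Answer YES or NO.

Order a: b = (1, 2, 3, 3, 5, 6).
  b_1=1 ≤ 1
  b_2=2 ≤ 2
  b_3=3 ≤ 3
  b_4=3 ≤ 4
  b_5=5 ≤ 5
  b_6=6 ≤ 6
All bounds hold ⇒ YES

YES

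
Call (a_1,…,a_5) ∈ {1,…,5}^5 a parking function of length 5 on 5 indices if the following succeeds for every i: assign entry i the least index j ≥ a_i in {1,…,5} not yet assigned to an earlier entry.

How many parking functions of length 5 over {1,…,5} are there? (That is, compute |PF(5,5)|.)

1296

#PF = (6−5)·6^(5−1) = 1·1296 = 1296
One tuple (5,1,2,1,2) → sorted (1,1,2,2,5): b_i ≤ i ∀i, a PF.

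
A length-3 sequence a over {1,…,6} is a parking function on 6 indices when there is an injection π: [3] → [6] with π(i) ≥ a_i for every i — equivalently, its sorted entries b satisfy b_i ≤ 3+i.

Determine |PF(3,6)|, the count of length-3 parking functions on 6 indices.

196

|PF(3,6)| = (6+1−3)·(6+1)^{3−1} = 4×49 = 196 (Konheim–Weiss)
Check (4,6,3) → sorted (3,4,6): b_i ≤ 3+i ∀i, a PF.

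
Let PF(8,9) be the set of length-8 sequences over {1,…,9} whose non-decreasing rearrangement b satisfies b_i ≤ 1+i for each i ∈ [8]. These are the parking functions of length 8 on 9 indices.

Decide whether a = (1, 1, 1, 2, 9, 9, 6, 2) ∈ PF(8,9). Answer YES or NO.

Order a: b = (1, 1, 1, 2, 2, 6, 9, 9).
  b_1=1 ≤ 2
  b_2=1 ≤ 3
  b_3=1 ≤ 4
  b_4=2 ≤ 5
  b_5=2 ≤ 6
  b_6=6 ≤ 7
  b_7=9 > 8
  fails at i=7 ⇒ NO

NO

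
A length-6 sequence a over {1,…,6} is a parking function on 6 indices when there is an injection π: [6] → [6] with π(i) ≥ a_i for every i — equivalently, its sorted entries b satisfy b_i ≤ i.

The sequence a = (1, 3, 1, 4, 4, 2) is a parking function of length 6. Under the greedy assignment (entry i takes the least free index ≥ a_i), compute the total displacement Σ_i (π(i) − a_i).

6

Σπ = 6·7/2 = 21 (π permutes [6]); Σa = 1+3+1+4+4+2 = 15; disp = 21−15 = 6.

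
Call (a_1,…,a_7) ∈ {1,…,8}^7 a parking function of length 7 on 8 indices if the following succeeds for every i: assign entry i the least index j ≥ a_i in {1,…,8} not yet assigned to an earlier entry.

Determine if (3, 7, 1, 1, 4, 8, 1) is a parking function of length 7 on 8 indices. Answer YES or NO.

Rearranged: b = (1, 1, 1, 3, 4, 7, 8).
  b_1=1 ≤ 2
  b_2=1 ≤ 3
  b_3=1 ≤ 4
  b_4=3 ≤ 5
  b_5=4 ≤ 6
  b_6=7 ≤ 7
  b_7=8 ≤ 8
All bounds hold ⇒ YES

YES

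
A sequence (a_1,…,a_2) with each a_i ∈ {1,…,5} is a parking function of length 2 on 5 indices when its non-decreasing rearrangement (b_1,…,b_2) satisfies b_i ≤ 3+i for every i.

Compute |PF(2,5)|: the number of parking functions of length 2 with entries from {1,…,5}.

Count = (6−2)·6^(2−1) = 4 · 6 = 24 [KW]
One tuple (3,2) → sorted (2,3): b_i ≤ 3+i ∀i, a PF.

24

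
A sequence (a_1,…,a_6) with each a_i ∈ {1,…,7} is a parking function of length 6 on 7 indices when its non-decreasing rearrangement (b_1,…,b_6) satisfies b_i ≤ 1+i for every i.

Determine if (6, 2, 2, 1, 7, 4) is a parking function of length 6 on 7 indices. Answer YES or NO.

YES

Rearranged: b = (1, 2, 2, 4, 6, 7).
  b_1=1 ≤ 2
  b_2=2 ≤ 3
  b_3=2 ≤ 4
  b_4=4 ≤ 5
  b_5=6 ≤ 6
  b_6=7 ≤ 7
All bounds hold ⇒ YES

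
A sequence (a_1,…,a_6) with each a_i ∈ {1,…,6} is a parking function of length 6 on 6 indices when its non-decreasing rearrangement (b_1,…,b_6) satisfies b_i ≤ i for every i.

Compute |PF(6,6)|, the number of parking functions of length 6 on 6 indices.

#PF = 1·7^5 = 1 · 16807 = 16807
Example (3,1,2,3,5,4) → sorted (1,2,3,3,4,5): b_i ≤ i ∀i, a PF.

16807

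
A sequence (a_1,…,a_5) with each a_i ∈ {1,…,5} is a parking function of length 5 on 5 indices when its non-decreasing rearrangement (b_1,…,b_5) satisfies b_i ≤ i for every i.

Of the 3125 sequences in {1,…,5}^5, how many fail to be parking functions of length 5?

1829

|PF| = (5+1−5)·(5+1)^{5−1} = 1·1296 = 1296 (Konheim–Weiss)
Check (3,5,2,5,4) → sorted (2,3,4,5,5): b_1=2>1, not a PF.
5^5 − 1296 = 3125 − 1296 = 1829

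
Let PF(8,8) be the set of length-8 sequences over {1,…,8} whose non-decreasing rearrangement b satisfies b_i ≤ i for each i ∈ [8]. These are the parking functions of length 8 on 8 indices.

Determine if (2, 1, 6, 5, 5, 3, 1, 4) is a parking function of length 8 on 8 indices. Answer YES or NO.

YES

Sorted: b = (1, 1, 2, 3, 4, 5, 5, 6).
  b_1=1 ≤ 1
  b_2=1 ≤ 2
  b_3=2 ≤ 3
  b_4=3 ≤ 4
  b_5=4 ≤ 5
  b_6=5 ≤ 6
  b_7=5 ≤ 7
  b_8=6 ≤ 8
All bounds hold ⇒ YES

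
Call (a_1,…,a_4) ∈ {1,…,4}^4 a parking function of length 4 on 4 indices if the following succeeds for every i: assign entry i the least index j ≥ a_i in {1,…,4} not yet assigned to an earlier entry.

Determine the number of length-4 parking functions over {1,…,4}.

125

|PF| = 1·5^3 = 1 · 125 = 125 [KW]
Example (3,2,2,1) → sorted (1,2,2,3): b_i ≤ i ∀i, a PF.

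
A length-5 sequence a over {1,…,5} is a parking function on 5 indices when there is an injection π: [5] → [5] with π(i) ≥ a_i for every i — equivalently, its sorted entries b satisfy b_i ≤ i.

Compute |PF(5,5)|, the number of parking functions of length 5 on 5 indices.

1296

#PF = (5+1−5)·(5+1)^{5−1} = 1×1296 = 1296
Check (4,2,1,4,1) → sorted (1,1,2,4,4): b_i ≤ i ∀i, a PF.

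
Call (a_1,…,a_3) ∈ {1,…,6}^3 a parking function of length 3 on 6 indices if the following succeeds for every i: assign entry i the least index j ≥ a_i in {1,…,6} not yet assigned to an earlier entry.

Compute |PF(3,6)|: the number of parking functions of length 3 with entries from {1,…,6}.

196

|PF| = 4·7^2 = 4 · 49 = 196
One tuple (6,4,5) → sorted (4,5,6): b_i ≤ 3+i ∀i, a PF.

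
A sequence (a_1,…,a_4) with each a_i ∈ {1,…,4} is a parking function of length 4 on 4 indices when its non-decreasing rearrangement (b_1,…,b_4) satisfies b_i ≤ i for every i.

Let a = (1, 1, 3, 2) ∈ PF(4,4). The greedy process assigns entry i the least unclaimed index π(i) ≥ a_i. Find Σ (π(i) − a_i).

3

Σπ = 4·5/2 = 10 (π permutes [4]); Σa = 1+1+3+2 = 7; disp = 10−7 = 3.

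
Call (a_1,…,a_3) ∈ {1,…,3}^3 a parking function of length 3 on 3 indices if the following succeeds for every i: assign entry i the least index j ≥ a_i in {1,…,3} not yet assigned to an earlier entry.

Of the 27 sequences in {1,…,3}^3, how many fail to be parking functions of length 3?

11

|PF(3,3)| = (3+1−3)·(3+1)^{3−1} = 1×16 = 16 (Pollak)
One tuple (2,3,2) → sorted (2,2,3): b_1=2>1, not a PF.
Total 27; non-PF = 27−16 = 11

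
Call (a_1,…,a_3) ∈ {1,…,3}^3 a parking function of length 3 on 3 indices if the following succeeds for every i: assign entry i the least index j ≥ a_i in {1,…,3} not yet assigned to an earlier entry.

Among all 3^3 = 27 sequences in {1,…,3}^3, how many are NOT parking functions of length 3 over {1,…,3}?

|PF| = 1·4^2 = 1 · 16 = 16 (Konheim–Weiss)
Check (3,3,3) → sorted (3,3,3): b_1=3>1, not a PF.
So 27 − 16 = 11 fail.

11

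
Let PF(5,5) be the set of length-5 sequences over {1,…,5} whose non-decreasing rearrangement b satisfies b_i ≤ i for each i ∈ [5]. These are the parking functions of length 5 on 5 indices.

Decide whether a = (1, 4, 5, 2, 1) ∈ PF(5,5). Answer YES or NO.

YES

Rearranged: b = (1, 1, 2, 4, 5).
  b_1=1 ≤ 1
  b_2=1 ≤ 2
  b_3=2 ≤ 3
  b_4=4 ≤ 4
  b_5=5 ≤ 5
All bounds hold ⇒ YES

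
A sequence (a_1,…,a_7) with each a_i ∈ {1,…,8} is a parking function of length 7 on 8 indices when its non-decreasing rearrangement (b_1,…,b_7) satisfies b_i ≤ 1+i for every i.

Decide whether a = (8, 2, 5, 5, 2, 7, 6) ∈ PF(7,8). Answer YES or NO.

Order a: b = (2, 2, 5, 5, 6, 7, 8).
  b_1=2 ≤ 2
  b_2=2 ≤ 3
  b_3=5 > 4
  fails at i=3 ⇒ NO

NO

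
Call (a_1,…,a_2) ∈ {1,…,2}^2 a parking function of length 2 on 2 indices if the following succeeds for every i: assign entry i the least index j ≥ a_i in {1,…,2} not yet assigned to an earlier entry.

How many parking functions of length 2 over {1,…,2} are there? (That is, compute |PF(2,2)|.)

3

|PF(2,2)| = (3−2)·3^(2−1) = 1×3 = 3
One tuple (1,2) → sorted (1,2): b_i ≤ i ∀i, a PF.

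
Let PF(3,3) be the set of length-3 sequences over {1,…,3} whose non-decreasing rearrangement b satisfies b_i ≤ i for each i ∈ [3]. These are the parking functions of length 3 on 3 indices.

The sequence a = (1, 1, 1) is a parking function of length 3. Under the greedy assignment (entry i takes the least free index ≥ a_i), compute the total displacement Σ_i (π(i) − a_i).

Σπ = 3·4/2 = 6 (π permutes [3]); Σa = 1+1+1 = 3; disp = 6−3 = 3.

3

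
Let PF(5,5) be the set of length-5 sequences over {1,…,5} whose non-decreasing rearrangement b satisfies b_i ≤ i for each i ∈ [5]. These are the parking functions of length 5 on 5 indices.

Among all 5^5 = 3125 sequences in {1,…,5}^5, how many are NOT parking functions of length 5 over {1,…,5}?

|PF| = (5+1−5)·(5+1)^{5−1} = 1 · 1296 = 1296 (Konheim–Weiss)
Check (5,3,1,5,5) → sorted (1,3,5,5,5): b_2=3>2, not a PF.
5^5 − 1296 = 3125 − 1296 = 1829

1829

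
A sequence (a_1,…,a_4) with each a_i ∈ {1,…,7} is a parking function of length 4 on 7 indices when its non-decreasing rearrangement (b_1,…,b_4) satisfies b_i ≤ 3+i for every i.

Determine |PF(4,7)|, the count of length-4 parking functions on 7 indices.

#PF = (8−4)·8^(4−1) = 4·512 = 2048
Example (3,4,1,5) → sorted (1,3,4,5): b_i ≤ 3+i ∀i, a PF.

2048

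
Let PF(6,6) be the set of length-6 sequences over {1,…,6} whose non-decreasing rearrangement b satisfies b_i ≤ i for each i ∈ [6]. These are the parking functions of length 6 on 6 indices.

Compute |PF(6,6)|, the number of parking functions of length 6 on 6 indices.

16807

#PF = (7−6)·7^(6−1) = 1×16807 = 16807 [KW]
One tuple (6,2,4,1,2,5) → sorted (1,2,2,4,5,6): b_i ≤ i ∀i, a PF.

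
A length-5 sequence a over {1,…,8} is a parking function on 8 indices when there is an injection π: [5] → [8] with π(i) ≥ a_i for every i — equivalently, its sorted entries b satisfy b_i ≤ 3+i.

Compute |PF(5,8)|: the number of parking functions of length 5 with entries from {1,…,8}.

26244

|PF(5,8)| = (8+1−5)·(8+1)^{5−1} = 4·6561 = 26244 [KW]
Check (6,1,5,4,7) → sorted (1,4,5,6,7): b_i ≤ 3+i ∀i, a PF.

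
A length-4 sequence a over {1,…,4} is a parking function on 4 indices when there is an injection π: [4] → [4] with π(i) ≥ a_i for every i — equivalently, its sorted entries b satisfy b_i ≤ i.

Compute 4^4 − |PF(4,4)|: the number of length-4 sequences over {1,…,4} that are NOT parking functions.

Count = 1·5^3 = 1 · 125 = 125 [KW]
Example (3,1,4,4) → sorted (1,3,4,4): b_2=3>2, not a PF.
Total 256; non-PF = 256−125 = 131

131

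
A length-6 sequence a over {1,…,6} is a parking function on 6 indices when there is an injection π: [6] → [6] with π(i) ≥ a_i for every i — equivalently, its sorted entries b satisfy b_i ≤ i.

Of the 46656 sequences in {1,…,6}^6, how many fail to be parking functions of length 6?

Count = (6−6+1)·(6+1)^(6−1) = 1 · 16807 = 16807 (Pollak)
E.g. (6,5,6,1,6,6) → sorted (1,5,6,6,6,6): b_2=5>2, not a PF.
6^6 − 16807 = 46656 − 16807 = 29849

29849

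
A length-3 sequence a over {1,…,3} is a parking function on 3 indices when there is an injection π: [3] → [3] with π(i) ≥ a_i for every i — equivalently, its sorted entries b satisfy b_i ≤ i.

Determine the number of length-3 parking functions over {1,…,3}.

|PF(3,3)| = (3−3+1)·(3+1)^(3−1) = 1·16 = 16 (Konheim–Weiss)
Check (2,1,3) → sorted (1,2,3): b_i ≤ i ∀i, a PF.

16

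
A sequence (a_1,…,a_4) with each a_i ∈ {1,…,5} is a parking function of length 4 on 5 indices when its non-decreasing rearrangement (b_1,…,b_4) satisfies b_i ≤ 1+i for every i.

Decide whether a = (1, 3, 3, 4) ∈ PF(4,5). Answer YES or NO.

Sorted: b = (1, 3, 3, 4).
  b_1=1 ≤ 2
  b_2=3 ≤ 3
  b_3=3 ≤ 4
  b_4=4 ≤ 5
All bounds hold ⇒ YES

YES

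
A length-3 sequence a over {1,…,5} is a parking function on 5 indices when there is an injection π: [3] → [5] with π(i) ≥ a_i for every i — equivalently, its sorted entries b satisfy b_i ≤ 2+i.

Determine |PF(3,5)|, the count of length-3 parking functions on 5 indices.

#PF = (6−3)·6^(3−1) = 3 · 36 = 108 (Pollak)
Check (2,4,2) → sorted (2,2,4): b_i ≤ 2+i ∀i, a PF.

108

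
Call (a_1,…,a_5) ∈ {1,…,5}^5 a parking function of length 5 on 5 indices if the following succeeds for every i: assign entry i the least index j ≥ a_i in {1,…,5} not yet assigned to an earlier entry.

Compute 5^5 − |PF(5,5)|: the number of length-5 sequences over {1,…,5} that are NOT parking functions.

|PF(5,5)| = (6−5)·6^(5−1) = 1 · 1296 = 1296 (Konheim–Weiss)
Example (4,2,4,5,4) → sorted (2,4,4,4,5): b_1=2>1, not a PF.
Total 3125; non-PF = 3125−1296 = 1829

1829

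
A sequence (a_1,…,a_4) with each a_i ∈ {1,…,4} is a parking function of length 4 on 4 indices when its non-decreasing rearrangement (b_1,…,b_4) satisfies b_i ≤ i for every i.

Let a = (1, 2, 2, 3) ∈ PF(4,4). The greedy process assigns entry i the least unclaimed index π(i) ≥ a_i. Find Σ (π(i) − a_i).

Σπ = 10 ({1..4} each once); Σa = 1+2+2+3 = 8; disp = 10−8 = 2.

2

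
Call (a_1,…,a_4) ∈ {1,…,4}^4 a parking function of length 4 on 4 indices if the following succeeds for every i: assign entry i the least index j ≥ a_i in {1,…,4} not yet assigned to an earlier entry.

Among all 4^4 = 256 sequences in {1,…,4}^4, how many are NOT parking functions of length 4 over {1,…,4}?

|PF| = (4−4+1)·(4+1)^(4−1) = 1·125 = 125 (Pollak)
E.g. (3,3,4,1) → sorted (1,3,3,4): b_2=3>2, not a PF.
So 256 − 125 = 131 fail.

131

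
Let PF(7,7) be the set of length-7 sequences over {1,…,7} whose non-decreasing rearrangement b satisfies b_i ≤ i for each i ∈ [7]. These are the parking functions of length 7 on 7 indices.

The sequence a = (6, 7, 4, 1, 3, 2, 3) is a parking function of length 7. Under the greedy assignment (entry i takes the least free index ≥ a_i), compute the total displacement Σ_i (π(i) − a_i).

2

Σπ = 28 ({1..7} each once); Σa = 6+7+4+1+3+2+3 = 26; disp = 28−26 = 2.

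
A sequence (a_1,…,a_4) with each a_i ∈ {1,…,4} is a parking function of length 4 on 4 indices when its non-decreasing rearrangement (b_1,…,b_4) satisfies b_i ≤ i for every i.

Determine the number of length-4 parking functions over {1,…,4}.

#PF = 1·5^3 = 1×125 = 125 (Pollak)
E.g. (1,1,1,1) → sorted (1,1,1,1): b_i ≤ i ∀i, a PF.

125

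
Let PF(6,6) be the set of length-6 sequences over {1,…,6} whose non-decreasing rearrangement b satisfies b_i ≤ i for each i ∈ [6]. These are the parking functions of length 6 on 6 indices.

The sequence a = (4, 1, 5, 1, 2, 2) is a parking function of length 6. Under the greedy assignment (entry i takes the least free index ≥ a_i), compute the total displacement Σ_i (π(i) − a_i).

6

Σπ = 21 ({1..6} each once); Σa = 4+1+5+1+2+2 = 15; disp = 21−15 = 6.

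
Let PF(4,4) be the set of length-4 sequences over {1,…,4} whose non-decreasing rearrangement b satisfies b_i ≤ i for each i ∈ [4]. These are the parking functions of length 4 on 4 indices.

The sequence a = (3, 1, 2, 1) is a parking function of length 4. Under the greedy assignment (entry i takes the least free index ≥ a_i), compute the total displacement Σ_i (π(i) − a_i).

Σπ = 10 ({1..4} each once); Σa = 3+1+2+1 = 7; disp = 10−7 = 3.

3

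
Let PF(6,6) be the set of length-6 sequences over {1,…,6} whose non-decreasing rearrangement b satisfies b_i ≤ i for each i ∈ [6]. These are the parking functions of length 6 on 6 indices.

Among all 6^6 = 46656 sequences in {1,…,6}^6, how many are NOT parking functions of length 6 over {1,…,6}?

Count = (6−6+1)·(6+1)^(6−1) = 1·16807 = 16807 (Konheim–Weiss)
Check (1,6,6,5,5,4) → sorted (1,4,5,5,6,6): b_2=4>2, not a PF.
So 46656 − 16807 = 29849 fail.

29849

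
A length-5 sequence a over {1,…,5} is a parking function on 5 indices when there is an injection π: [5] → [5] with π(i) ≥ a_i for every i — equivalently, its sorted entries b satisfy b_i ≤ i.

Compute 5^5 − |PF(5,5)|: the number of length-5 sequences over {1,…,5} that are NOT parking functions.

#PF = (6−5)·6^(5−1) = 1·1296 = 1296 (Pollak)
One tuple (4,5,5,4,3) → sorted (3,4,4,5,5): b_1=3>1, not a PF.
So 3125 − 1296 = 1829 fail.

1829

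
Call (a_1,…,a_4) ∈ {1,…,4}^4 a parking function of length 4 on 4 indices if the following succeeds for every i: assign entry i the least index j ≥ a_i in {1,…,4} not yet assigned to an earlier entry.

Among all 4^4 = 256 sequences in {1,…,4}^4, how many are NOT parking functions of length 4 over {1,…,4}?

131

|PF(4,4)| = (4−4+1)·(4+1)^(4−1) = 1×125 = 125 [KW]
Example (4,4,3,1) → sorted (1,3,4,4): b_2=3>2, not a PF.
So 256 − 125 = 131 fail.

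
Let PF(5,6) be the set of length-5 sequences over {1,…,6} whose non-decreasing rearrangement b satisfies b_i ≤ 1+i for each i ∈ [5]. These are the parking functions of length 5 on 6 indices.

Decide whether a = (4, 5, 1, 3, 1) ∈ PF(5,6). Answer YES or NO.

Order a: b = (1, 1, 3, 4, 5).
  b_1=1 ≤ 2
  b_2=1 ≤ 3
  b_3=3 ≤ 4
  b_4=4 ≤ 5
  b_5=5 ≤ 6
All bounds hold ⇒ YES

YES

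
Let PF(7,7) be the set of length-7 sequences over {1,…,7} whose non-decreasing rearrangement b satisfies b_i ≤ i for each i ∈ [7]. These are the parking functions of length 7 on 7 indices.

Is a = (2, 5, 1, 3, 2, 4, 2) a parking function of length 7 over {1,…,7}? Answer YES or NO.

YES

Order a: b = (1, 2, 2, 2, 3, 4, 5).
  b_1=1 ≤ 1
  b_2=2 ≤ 2
  b_3=2 ≤ 3
  b_4=2 ≤ 4
  b_5=3 ≤ 5
  b_6=4 ≤ 6
  b_7=5 ≤ 7
All bounds hold ⇒ YES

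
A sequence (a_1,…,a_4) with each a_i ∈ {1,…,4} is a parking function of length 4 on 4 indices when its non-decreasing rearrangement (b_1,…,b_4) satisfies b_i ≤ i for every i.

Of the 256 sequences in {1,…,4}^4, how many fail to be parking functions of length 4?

131

Count = (4−4+1)·(4+1)^(4−1) = 1·125 = 125
E.g. (4,2,3,2) → sorted (2,2,3,4): b_1=2>1, not a PF.
4^4 − 125 = 256 − 125 = 131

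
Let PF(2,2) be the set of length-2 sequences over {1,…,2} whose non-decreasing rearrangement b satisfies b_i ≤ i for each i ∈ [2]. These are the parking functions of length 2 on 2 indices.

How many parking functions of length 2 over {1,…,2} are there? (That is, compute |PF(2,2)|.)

Count = (2−2+1)·(2+1)^(2−1) = 1·3 = 3 (Pollak)
One tuple (1,2) → sorted (1,2): b_i ≤ i ∀i, a PF.

3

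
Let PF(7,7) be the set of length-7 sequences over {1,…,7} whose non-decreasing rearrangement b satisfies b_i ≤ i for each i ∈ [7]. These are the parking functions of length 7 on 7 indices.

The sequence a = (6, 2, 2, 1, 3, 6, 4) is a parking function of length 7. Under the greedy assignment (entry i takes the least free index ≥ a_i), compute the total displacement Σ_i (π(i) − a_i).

Σπ = 7·8/2 = 28 (π permutes [7]); Σa = 6+2+2+1+3+6+4 = 24; disp = 28−24 = 4.

4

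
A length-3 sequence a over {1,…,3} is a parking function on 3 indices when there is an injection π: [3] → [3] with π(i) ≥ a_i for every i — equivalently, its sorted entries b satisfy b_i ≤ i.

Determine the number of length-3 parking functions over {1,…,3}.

16

Count = (3+1−3)·(3+1)^{3−1} = 1·16 = 16 [KW]
Check (1,2,2) → sorted (1,2,2): b_i ≤ i ∀i, a PF.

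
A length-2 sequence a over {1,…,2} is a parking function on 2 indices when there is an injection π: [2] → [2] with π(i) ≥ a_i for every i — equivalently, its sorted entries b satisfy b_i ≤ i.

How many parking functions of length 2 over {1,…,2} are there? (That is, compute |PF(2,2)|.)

3

Count = (2+1−2)·(2+1)^{2−1} = 1×3 = 3 [KW]
E.g. (1,2) → sorted (1,2): b_i ≤ i ∀i, a PF.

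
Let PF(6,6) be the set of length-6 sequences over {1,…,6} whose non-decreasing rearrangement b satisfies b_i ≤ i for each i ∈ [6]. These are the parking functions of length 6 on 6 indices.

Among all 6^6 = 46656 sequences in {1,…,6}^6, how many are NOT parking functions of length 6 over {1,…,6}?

29849

#PF = (6−6+1)·(6+1)^(6−1) = 1·16807 = 16807 (Konheim–Weiss)
Check (3,5,2,3,3,2) → sorted (2,2,3,3,3,5): b_1=2>1, not a PF.
6^6 − 16807 = 46656 − 16807 = 29849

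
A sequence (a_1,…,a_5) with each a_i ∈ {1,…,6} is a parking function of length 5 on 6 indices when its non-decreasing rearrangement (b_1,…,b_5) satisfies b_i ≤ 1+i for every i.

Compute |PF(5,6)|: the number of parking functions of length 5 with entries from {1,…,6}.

4802

#PF = (7−5)·7^(5−1) = 2·2401 = 4802 (Pollak)
E.g. (2,5,1,4,2) → sorted (1,2,2,4,5): b_i ≤ 1+i ∀i, a PF.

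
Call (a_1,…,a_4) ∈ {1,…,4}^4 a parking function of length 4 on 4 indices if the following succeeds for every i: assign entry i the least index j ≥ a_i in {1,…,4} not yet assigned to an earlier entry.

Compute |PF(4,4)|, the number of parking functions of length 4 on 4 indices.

Count = (4−4+1)·(4+1)^(4−1) = 1×125 = 125
Check (1,2,3,3) → sorted (1,2,3,3): b_i ≤ i ∀i, a PF.

125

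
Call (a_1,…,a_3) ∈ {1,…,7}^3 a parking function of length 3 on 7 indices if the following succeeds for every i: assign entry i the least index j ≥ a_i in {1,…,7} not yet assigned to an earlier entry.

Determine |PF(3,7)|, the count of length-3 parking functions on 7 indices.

|PF| = (7−3+1)·(7+1)^(3−1) = 5·64 = 320 (Pollak)
Example (6,6,5) → sorted (5,6,6): b_i ≤ 4+i ∀i, a PF.

320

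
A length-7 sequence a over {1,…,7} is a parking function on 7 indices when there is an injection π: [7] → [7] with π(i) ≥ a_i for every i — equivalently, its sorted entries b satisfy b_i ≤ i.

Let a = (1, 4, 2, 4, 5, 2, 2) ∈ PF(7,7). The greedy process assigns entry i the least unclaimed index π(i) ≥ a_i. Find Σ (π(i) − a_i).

Σπ(i) = 1+…+7 = 28; Σa = 1+4+2+4+5+2+2 = 20; disp = 28−20 = 8.

8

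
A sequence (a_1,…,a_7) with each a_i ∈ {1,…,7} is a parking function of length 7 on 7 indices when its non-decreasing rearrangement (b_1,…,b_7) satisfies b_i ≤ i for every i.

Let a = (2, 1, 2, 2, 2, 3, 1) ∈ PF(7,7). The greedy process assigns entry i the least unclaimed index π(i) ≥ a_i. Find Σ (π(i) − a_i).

15

Σπ = 7·8/2 = 28 (π permutes [7]); Σa = 2+1+2+2+2+3+1 = 13; disp = 28−13 = 15.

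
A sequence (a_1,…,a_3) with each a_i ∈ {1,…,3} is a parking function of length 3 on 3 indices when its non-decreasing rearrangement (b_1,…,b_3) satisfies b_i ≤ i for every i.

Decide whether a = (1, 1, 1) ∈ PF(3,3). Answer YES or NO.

YES

Rearranged: b = (1, 1, 1).
  b_1=1 ≤ 1
  b_2=1 ≤ 2
  b_3=1 ≤ 3
All bounds hold ⇒ YES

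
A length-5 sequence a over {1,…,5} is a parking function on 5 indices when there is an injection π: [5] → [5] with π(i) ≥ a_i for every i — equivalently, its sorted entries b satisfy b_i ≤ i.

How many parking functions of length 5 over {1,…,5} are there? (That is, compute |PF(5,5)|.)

#PF = 1·6^4 = 1 · 1296 = 1296 [KW]
E.g. (1,3,5,1,3) → sorted (1,1,3,3,5): b_i ≤ i ∀i, a PF.

1296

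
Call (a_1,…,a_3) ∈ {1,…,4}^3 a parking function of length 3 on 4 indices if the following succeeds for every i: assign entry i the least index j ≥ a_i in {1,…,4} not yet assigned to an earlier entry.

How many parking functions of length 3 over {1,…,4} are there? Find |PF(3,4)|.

50

|PF| = (5−3)·5^(3−1) = 2 · 25 = 50 (Pollak)
Check (3,3,1) → sorted (1,3,3): b_i ≤ 1+i ∀i, a PF.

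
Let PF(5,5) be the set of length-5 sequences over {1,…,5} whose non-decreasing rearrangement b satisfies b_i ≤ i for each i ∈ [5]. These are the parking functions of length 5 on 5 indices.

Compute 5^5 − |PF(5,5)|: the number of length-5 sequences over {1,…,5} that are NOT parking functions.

|PF| = (6−5)·6^(5−1) = 1 · 1296 = 1296 [KW]
One tuple (3,5,5,5,3) → sorted (3,3,5,5,5): b_1=3>1, not a PF.
So 3125 − 1296 = 1829 fail.

1829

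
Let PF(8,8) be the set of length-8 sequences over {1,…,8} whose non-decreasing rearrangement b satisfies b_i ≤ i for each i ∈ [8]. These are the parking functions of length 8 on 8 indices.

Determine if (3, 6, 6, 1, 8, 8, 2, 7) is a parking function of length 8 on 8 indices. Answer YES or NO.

Rearranged: b = (1, 2, 3, 6, 6, 7, 8, 8).
  b_1=1 ≤ 1
  b_2=2 ≤ 2
  b_3=3 ≤ 3
  b_4=6 > 4
  fails at i=4 ⇒ NO

NO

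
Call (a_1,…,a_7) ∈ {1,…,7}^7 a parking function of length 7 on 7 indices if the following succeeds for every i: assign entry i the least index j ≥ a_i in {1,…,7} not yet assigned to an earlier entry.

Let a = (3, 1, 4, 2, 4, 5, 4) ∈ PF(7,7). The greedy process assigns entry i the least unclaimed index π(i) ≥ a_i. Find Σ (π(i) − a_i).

5

Σπ = 28 ({1..7} each once); Σa = 3+1+4+2+4+5+4 = 23; disp = 28−23 = 5.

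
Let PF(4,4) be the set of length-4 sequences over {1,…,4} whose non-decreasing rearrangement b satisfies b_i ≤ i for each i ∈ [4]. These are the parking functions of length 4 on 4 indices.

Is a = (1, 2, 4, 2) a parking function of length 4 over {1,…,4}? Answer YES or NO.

YES

Rearranged: b = (1, 2, 2, 4).
  b_1=1 ≤ 1
  b_2=2 ≤ 2
  b_3=2 ≤ 3
  b_4=4 ≤ 4
All bounds hold ⇒ YES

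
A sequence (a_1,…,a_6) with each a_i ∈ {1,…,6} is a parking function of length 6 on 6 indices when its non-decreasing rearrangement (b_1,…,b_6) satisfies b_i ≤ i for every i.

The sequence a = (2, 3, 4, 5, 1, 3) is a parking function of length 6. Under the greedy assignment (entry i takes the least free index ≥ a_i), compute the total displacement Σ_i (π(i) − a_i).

Σπ = 21 ({1..6} each once); Σa = 2+3+4+5+1+3 = 18; disp = 21−18 = 3.

3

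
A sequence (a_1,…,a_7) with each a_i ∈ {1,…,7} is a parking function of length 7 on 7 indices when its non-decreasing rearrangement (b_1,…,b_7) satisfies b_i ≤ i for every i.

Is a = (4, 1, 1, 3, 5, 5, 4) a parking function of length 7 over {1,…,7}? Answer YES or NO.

YES

Rearranged: b = (1, 1, 3, 4, 4, 5, 5).
  b_1=1 ≤ 1
  b_2=1 ≤ 2
  b_3=3 ≤ 3
  b_4=4 ≤ 4
  b_5=4 ≤ 5
  b_6=5 ≤ 6
  b_7=5 ≤ 7
All bounds hold ⇒ YES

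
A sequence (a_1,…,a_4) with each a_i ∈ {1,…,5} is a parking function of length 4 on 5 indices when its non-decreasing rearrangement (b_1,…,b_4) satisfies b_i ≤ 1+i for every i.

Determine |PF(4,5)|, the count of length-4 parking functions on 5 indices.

432

Count = (5−4+1)·(5+1)^(4−1) = 2 · 216 = 432 (Konheim–Weiss)
Example (1,2,4,1) → sorted (1,1,2,4): b_i ≤ 1+i ∀i, a PF.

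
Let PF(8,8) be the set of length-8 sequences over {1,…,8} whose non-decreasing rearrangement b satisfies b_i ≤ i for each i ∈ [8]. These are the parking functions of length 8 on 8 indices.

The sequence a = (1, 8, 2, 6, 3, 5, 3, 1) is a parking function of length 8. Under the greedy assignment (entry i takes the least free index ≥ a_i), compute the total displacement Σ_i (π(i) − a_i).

7

Σπ(i) = 1+…+8 = 36; Σa = 1+8+2+6+3+5+3+1 = 29; disp = 36−29 = 7.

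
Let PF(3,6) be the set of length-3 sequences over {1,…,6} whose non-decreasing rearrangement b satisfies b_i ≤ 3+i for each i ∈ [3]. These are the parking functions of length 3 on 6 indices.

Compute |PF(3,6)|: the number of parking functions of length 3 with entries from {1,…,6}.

|PF(3,6)| = (6−3+1)·(6+1)^(3−1) = 4·49 = 196 (Pollak)
One tuple (3,2,2) → sorted (2,2,3): b_i ≤ 3+i ∀i, a PF.

196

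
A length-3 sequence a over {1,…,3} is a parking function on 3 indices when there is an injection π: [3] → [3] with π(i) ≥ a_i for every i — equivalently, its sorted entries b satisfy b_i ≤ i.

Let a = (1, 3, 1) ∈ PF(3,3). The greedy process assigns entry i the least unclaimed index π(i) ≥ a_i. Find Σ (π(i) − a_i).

1

Σπ = 6 ({1..3} each once); Σa = 1+3+1 = 5; disp = 6−5 = 1.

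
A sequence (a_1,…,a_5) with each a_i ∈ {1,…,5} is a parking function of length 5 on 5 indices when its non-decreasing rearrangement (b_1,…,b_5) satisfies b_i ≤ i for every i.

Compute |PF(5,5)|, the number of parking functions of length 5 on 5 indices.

#PF = (6−5)·6^(5−1) = 1 · 1296 = 1296
E.g. (4,2,1,3,1) → sorted (1,1,2,3,4): b_i ≤ i ∀i, a PF.

1296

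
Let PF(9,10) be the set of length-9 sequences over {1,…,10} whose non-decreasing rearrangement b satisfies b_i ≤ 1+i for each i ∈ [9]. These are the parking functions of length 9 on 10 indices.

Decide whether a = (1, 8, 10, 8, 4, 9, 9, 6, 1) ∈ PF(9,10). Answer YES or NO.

Order a: b = (1, 1, 4, 6, 8, 8, 9, 9, 10).
  b_1=1 ≤ 2
  b_2=1 ≤ 3
  b_3=4 ≤ 4
  b_4=6 > 5
  fails at i=4 ⇒ NO

NO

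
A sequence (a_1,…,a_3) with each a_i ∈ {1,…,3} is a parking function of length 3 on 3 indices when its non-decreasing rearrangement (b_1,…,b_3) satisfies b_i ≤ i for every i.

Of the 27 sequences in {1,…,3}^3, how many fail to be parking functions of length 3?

|PF(3,3)| = (3−3+1)·(3+1)^(3−1) = 1×16 = 16 (Pollak)
E.g. (2,2,3) → sorted (2,2,3): b_1=2>1, not a PF.
3^3 − 16 = 27 − 16 = 11

11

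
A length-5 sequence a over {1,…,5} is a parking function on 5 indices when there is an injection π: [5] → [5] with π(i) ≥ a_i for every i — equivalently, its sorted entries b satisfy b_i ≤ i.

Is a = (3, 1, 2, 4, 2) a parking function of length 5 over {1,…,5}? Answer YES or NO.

YES

Order a: b = (1, 2, 2, 3, 4).
  b_1=1 ≤ 1
  b_2=2 ≤ 2
  b_3=2 ≤ 3
  b_4=3 ≤ 4
  b_5=4 ≤ 5
All bounds hold ⇒ YES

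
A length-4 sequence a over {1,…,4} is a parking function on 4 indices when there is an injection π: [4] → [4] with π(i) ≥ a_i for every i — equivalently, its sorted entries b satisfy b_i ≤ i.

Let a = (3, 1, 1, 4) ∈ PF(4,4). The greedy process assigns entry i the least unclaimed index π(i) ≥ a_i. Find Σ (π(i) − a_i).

1

Σπ = 4·5/2 = 10 (π permutes [4]); Σa = 3+1+1+4 = 9; disp = 10−9 = 1.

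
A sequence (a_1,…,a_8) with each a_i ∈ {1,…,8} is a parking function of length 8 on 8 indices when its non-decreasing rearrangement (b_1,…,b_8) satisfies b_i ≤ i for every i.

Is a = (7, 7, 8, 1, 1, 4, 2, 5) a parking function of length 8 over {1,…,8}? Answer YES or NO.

NO

Sorted: b = (1, 1, 2, 4, 5, 7, 7, 8).
  b_1=1 ≤ 1
  b_2=1 ≤ 2
  b_3=2 ≤ 3
  b_4=4 ≤ 4
  b_5=5 ≤ 5
  b_6=7 > 6
  fails at i=6 ⇒ NO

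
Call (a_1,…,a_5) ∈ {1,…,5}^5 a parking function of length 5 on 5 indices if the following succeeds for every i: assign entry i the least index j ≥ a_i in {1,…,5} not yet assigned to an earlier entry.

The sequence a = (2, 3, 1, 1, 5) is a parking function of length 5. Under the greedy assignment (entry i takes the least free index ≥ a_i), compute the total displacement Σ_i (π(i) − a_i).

Σπ(i) = 1+…+5 = 15; Σa = 2+3+1+1+5 = 12; disp = 15−12 = 3.

3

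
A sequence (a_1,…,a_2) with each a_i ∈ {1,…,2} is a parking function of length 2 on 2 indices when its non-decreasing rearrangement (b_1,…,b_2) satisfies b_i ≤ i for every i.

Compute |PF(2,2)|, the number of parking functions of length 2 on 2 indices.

3

Count = 1·3^1 = 1×3 = 3
Example (1,1) → sorted (1,1): b_i ≤ i ∀i, a PF.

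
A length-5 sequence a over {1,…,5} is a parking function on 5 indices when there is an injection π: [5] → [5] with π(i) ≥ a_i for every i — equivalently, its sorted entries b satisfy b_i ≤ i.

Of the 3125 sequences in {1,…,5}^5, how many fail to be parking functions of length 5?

1829

|PF| = (5−5+1)·(5+1)^(5−1) = 1 · 1296 = 1296 (Konheim–Weiss)
Check (5,3,4,4,4) → sorted (3,4,4,4,5): b_1=3>1, not a PF.
5^5 − 1296 = 3125 − 1296 = 1829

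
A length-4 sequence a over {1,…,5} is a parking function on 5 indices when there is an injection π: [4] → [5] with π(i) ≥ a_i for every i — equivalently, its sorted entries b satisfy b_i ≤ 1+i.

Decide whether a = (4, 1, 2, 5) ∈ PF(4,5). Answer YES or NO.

Rearranged: b = (1, 2, 4, 5).
  b_1=1 ≤ 2
  b_2=2 ≤ 3
  b_3=4 ≤ 4
  b_4=5 ≤ 5
All bounds hold ⇒ YES

YES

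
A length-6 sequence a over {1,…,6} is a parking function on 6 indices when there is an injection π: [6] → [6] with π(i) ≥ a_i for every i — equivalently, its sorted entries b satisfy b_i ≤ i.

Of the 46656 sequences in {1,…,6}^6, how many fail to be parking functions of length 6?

Count = (6+1−6)·(6+1)^{6−1} = 1·16807 = 16807
E.g. (6,4,4,4,6,5) → sorted (4,4,4,5,6,6): b_1=4>1, not a PF.
Total 46656; non-PF = 46656−16807 = 29849

29849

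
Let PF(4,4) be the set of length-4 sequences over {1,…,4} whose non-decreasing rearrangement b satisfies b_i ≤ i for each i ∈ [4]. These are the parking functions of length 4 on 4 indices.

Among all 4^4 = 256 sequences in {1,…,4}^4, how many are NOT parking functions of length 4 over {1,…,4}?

#PF = (4−4+1)·(4+1)^(4−1) = 1·125 = 125 (Pollak)
E.g. (3,3,4,2) → sorted (2,3,3,4): b_1=2>1, not a PF.
4^4 − 125 = 256 − 125 = 131

131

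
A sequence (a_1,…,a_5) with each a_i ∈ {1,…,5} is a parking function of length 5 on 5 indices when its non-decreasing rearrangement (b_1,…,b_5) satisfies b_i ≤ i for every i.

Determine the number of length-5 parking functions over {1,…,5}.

1296

#PF = 1·6^4 = 1×1296 = 1296
E.g. (4,1,5,2,3) → sorted (1,2,3,4,5): b_i ≤ i ∀i, a PF.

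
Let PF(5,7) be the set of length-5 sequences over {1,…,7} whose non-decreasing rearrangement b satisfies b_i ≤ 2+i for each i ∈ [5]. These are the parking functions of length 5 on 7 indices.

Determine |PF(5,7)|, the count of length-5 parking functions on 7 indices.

#PF = (8−5)·8^(5−1) = 3·4096 = 12288 (Konheim–Weiss)
One tuple (4,5,2,2,6) → sorted (2,2,4,5,6): b_i ≤ 2+i ∀i, a PF.

12288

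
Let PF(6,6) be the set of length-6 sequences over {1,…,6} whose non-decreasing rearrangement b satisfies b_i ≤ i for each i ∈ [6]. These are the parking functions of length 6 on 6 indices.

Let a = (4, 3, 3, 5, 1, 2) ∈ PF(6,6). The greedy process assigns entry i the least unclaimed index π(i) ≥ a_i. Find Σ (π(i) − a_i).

Σπ = 21 ({1..6} each once); Σa = 4+3+3+5+1+2 = 18; disp = 21−18 = 3.

3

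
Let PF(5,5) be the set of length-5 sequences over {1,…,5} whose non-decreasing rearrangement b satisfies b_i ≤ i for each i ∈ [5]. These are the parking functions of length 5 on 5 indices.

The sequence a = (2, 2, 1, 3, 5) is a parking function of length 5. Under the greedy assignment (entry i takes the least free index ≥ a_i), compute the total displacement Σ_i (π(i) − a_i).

2

Σπ = 5·6/2 = 15 (π permutes [5]); Σa = 2+2+1+3+5 = 13; disp = 15−13 = 2.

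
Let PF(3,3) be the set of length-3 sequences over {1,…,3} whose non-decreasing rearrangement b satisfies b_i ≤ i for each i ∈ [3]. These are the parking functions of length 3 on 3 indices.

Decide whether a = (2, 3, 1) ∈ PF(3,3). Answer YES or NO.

Order a: b = (1, 2, 3).
  b_1=1 ≤ 1
  b_2=2 ≤ 2
  b_3=3 ≤ 3
All bounds hold ⇒ YES

YES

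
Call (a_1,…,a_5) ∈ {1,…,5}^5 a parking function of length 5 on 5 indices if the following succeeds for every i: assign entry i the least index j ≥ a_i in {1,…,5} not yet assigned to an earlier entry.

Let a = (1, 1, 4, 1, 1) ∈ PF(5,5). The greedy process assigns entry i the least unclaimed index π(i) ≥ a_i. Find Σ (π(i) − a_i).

Σπ = 15 ({1..5} each once); Σa = 1+1+4+1+1 = 8; disp = 15−8 = 7.

7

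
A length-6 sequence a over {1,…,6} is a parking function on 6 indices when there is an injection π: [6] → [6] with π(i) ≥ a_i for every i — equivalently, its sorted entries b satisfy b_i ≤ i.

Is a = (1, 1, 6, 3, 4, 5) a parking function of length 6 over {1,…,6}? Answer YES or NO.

YES

Order a: b = (1, 1, 3, 4, 5, 6).
  b_1=1 ≤ 1
  b_2=1 ≤ 2
  b_3=3 ≤ 3
  b_4=4 ≤ 4
  b_5=5 ≤ 5
  b_6=6 ≤ 6
All bounds hold ⇒ YES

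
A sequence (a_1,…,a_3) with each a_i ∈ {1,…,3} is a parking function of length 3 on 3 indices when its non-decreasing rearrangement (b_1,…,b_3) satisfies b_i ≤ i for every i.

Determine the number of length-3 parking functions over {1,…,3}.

16

#PF = (3+1−3)·(3+1)^{3−1} = 1·16 = 16 (Pollak)
E.g. (1,1,3) → sorted (1,1,3): b_i ≤ i ∀i, a PF.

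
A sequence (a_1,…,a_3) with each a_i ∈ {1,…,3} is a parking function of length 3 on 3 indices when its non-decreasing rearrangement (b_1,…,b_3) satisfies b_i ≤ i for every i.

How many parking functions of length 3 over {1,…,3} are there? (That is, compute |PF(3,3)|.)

Count = 1·4^2 = 1×16 = 16 [KW]
E.g. (2,1,2) → sorted (1,2,2): b_i ≤ i ∀i, a PF.

16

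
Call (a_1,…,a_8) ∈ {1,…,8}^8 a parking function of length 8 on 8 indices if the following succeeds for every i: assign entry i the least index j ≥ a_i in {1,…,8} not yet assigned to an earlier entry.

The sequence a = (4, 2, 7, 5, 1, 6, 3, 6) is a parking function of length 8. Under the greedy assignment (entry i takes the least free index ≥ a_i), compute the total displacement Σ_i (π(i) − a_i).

Σπ = 36 ({1..8} each once); Σa = 4+2+7+5+1+6+3+6 = 34; disp = 36−34 = 2.

2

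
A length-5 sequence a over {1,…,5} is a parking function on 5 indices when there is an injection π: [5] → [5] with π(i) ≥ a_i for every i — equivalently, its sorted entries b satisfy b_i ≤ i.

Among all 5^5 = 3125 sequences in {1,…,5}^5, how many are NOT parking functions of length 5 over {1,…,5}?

1829

Count = 1·6^4 = 1·1296 = 1296 [KW]
Example (5,4,3,5,4) → sorted (3,4,4,5,5): b_1=3>1, not a PF.
5^5 − 1296 = 3125 − 1296 = 1829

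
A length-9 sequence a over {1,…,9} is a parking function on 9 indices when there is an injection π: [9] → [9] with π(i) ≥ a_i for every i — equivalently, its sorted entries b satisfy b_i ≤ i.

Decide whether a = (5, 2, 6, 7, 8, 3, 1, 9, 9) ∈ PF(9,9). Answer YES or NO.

NO

Rearranged: b = (1, 2, 3, 5, 6, 7, 8, 9, 9).
  b_1=1 ≤ 1
  b_2=2 ≤ 2
  b_3=3 ≤ 3
  b_4=5 > 4
  fails at i=4 ⇒ NO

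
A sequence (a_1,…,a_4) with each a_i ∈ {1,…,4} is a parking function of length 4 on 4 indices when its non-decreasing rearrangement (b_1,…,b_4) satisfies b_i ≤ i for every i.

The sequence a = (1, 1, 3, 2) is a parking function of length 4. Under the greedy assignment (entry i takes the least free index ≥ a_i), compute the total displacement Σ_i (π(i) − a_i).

3

Σπ(i) = 1+…+4 = 10; Σa = 1+1+3+2 = 7; disp = 10−7 = 3.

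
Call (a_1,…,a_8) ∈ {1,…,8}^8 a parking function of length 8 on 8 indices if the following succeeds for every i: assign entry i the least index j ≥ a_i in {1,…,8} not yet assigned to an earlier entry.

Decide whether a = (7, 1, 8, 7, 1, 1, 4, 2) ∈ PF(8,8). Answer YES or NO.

NO

Rearranged: b = (1, 1, 1, 2, 4, 7, 7, 8).
  b_1=1 ≤ 1
  b_2=1 ≤ 2
  b_3=1 ≤ 3
  b_4=2 ≤ 4
  b_5=4 ≤ 5
  b_6=7 > 6
  fails at i=6 ⇒ NO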